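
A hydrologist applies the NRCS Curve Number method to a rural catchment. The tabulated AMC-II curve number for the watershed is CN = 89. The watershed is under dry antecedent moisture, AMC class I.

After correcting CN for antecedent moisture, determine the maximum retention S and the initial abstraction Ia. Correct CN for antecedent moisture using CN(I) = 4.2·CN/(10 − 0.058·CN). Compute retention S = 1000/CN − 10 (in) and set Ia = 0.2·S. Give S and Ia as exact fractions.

Adjust CN=89 to AMC I: 4.2·89/(10 − 0.058·89) → (1869/5) ÷ (2419/500) = 186900/2419 ≈ 77.263
Max retention: S = 1000/(186900/2419) − 10 = 5500/1869 in (≈ 2.943 in)
Ia = 0.2S: 0.2·2.943 = 0.589 in (exactly 1100/1869)

S = 5500/1869 in ≈ 2.943 in; Ia = 1100/1869 in ≈ 0.589 in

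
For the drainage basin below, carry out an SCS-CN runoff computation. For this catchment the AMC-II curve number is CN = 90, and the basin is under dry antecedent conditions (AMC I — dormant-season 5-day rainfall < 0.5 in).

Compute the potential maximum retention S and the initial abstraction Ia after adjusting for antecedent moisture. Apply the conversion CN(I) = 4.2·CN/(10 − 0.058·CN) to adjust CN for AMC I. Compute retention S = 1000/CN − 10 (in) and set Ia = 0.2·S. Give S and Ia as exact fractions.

S = 500/189 in ≈ 2.646 in; Ia = 100/189 in ≈ 0.529 in

Dry (AMC I): CN(I) = 4.2·90/(10 − 0.058·90) = 378/(239/50) = 18900/239 ≈ 79.079
Max retention: S = 1000/(18900/239) − 10 = 500/189 in (≈ 2.646 in)
Initial abstraction Ia = S/5 = (500/189)/5 = 100/189 ≈ 0.529 in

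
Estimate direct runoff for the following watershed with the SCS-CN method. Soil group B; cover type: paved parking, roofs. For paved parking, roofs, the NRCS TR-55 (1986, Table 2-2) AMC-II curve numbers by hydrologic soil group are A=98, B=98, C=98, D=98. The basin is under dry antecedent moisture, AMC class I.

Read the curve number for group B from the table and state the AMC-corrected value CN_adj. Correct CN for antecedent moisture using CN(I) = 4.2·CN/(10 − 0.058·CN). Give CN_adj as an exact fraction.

CN_adj = 102900/1079 ≈ 95.366

NRCS table: paved parking, roofs, soil group B → CN(II) = 98
Dry (AMC I): CN(I) = 4.2·98/(10 − 0.058·98) = (2058/5)/(1079/250) = 102900/1079 ≈ 95.366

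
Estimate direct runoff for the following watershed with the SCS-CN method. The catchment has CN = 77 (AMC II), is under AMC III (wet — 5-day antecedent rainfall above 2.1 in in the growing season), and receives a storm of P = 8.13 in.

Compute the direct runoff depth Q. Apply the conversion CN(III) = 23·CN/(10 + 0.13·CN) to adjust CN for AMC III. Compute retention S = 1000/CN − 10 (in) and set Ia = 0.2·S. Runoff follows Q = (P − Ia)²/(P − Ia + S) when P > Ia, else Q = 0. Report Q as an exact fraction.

Adjust CN=77 to AMC III: 23·77/(10 + 0.13·77) → 1771 ÷ (2001/100) = 7700/87 ≈ 88.506
Max retention: S = 1000/(7700/87) − 10 = 100/77 in (≈ 1.299 in)
Ia = 0.2S: 0.2·1.299 = 0.260 in (exactly 20/77)
P − Ia = 8.130 − 0.260 = 60601/7700 ≈ 7.870 in (> 0, runoff occurs)
Runoff Q = (P−Ia)²/(P−Ia+S) = (7.870)²/(7.870+1.299) = 3672481201/543627700 ≈ 6.756 in

Q = 3672481201/543627700 in ≈ 6.756 in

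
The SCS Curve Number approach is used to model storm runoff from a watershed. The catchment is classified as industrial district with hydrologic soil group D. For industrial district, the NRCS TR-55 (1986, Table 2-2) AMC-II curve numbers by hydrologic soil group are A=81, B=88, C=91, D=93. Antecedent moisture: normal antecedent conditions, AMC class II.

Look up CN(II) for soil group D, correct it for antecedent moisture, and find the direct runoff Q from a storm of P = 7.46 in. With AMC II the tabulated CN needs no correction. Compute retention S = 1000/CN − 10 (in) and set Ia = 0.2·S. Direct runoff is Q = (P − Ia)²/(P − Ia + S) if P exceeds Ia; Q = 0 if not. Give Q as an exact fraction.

NRCS table: industrial district, soil group D → CN(II) = 93
CN(II) = 93; AMC II needs no correction.
S = 1000/93 − 10 = 70/93 in ≈ 0.753 in
Ia = 0.2·(70/93) = 14/93 in ≈ 0.151 in
Since P=7.460 > Ia=0.151: effective rainfall P−Ia = 33989/4650 in
Q = (33989/4650)²/((33989/4650) + 70/93) = (1155252121/21622500)/(37489/4650) = 1155252121/174323850 in ≈ 6.627 in

Q = 1155252121/174323850 in ≈ 6.627 in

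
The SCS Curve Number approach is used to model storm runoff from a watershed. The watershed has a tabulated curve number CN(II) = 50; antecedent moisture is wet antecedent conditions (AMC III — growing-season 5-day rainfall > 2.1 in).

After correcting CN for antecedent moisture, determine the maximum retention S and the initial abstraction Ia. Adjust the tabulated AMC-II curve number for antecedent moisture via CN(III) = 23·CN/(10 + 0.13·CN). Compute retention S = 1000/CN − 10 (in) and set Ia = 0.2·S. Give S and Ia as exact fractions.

S = 100/23 in ≈ 4.348 in; Ia = 20/23 in ≈ 0.870 in

Wet (AMC III): CN(III) = 23·50/(10 + 0.13·50) = 1150/(33/2) = 2300/33 ≈ 69.697
Retention S: 1000/CN − 10 with CN=69.697 → S = 100/23 ≈ 4.348 in
Ia = 0.2S: 0.2·4.348 = 0.870 in (exactly 20/23)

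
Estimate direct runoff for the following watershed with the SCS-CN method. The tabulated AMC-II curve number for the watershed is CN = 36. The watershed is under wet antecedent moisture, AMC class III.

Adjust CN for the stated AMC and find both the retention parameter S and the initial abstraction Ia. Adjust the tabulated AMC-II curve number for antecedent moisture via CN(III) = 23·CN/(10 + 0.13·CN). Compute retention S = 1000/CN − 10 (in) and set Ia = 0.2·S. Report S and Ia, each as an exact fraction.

CN(III) from CN(II)=36: (23·36)/(10 + 0.13·36) = 20700/367 ≈ 56.403
Max retention: S = 1000/(20700/367) − 10 = 1600/207 in (≈ 7.729 in)
Initial abstraction Ia = S/5 = (1600/207)/5 = 320/207 ≈ 1.546 in

S = 1600/207 in ≈ 7.729 in; Ia = 320/207 in ≈ 1.546 in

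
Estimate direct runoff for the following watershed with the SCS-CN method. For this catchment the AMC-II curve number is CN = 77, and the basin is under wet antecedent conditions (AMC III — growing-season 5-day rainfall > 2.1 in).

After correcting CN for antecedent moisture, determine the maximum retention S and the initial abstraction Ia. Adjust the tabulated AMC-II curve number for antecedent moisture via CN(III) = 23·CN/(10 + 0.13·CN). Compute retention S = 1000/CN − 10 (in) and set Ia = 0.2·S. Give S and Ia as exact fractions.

Wet (AMC III): CN(III) = 23·77/(10 + 0.13·77) = 1771/(2001/100) = 7700/87 ≈ 88.506
S = 1000/(7700/87) − 10 = 100/77 in ≈ 1.299 in
Initial abstraction Ia = S/5 = (100/77)/5 = 20/77 ≈ 0.260 in

S = 100/77 in ≈ 1.299 in; Ia = 20/77 in ≈ 0.260 in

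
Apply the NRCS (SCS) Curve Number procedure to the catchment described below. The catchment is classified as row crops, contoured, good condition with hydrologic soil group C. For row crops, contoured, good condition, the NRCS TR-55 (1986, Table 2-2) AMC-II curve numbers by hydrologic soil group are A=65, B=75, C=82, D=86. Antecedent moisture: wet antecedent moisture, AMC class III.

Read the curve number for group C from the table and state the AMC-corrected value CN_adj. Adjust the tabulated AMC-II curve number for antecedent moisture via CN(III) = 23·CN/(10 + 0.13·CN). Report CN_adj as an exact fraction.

NRCS table: row crops, contoured, good condition, soil group C → CN(II) = 82
CN(III) from CN(II)=82: (23·82)/(10 + 0.13·82) = 94300/1033 ≈ 91.288

CN_adj = 94300/1033 ≈ 91.288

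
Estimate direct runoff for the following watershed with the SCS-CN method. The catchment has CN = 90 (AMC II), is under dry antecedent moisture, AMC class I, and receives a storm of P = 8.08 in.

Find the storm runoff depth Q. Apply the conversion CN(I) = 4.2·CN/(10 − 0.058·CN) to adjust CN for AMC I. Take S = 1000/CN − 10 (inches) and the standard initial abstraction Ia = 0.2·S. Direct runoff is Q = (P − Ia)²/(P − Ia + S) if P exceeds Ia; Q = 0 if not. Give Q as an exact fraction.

Q = 636459842/113820525 in ≈ 5.592 in

Adjust CN=90 to AMC I: 4.2·90/(10 − 0.058·90) → 378 ÷ (239/50) = 18900/239 ≈ 79.079
Retention S: 1000/CN − 10 with CN=79.079 → S = 500/189 ≈ 2.646 in
Ia = 0.2·(500/189) = 100/189 in ≈ 0.529 in
Since P=8.080 > Ia=0.529: effective rainfall P−Ia = 35678/4725 in
Runoff Q = (P−Ia)²/(P−Ia+S) = (7.551)²/(7.551+2.646) = 636459842/113820525 ≈ 5.592 in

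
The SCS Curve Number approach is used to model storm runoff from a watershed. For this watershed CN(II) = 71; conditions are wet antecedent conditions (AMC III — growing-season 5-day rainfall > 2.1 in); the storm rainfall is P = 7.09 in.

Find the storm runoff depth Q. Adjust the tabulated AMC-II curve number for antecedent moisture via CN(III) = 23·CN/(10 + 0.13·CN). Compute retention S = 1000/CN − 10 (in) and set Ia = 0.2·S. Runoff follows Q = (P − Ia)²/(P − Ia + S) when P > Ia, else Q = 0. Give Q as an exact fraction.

Q = 1209553441209/226953850100 in ≈ 5.330 in

Wet (AMC III): CN(III) = 23·71/(10 + 0.13·71) = 1633/(1923/100) = 163300/1923 ≈ 84.919
S = 1000/(163300/1923) − 10 = 2900/1633 in ≈ 1.776 in
Initial abstraction Ia = S/5 = (2900/1633)/5 = 580/1633 ≈ 0.355 in
Since P=7.090 > Ia=0.355: effective rainfall P−Ia = 1099797/163300 in
Q: (1099797/163300)² ÷ (1389797/163300) = 1209553441209/226953850100 in (≈ 5.330 in)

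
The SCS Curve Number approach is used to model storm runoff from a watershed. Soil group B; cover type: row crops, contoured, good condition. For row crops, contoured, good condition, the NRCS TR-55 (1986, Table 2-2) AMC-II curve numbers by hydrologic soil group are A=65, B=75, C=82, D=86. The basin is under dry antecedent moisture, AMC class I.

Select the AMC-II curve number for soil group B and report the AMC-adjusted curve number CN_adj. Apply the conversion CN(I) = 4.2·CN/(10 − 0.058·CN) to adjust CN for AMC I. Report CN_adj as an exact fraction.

NRCS table: row crops, contoured, good condition, soil group B → CN(II) = 75
CN(I) from CN(II)=75: (4.2·75)/(10 − 0.058·75) = 6300/113 ≈ 55.752

CN_adj = 6300/113 ≈ 55.752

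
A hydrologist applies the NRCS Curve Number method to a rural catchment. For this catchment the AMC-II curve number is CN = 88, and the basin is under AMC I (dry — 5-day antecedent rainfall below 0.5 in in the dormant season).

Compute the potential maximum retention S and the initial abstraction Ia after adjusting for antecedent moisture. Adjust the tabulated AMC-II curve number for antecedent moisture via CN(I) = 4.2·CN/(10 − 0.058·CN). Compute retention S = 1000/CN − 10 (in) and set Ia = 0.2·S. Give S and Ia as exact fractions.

CN(I) from CN(II)=88: (4.2·88)/(10 − 0.058·88) = 3850/51 ≈ 75.490
S = 1000/(3850/51) − 10 = 250/77 in ≈ 3.247 in
Ia = 0.2·(250/77) = 50/77 in ≈ 0.649 in

S = 250/77 in ≈ 3.247 in; Ia = 50/77 in ≈ 0.649 in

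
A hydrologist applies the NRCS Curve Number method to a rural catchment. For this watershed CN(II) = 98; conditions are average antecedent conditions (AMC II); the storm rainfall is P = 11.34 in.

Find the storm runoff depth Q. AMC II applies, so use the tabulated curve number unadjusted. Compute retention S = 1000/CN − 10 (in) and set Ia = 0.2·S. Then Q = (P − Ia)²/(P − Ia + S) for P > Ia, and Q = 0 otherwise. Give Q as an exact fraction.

CN(II) = 98; AMC II needs no correction.
S = 1000/98 − 10 = 10/49 in ≈ 0.204 in
Ia = 0.2·(10/49) = 2/49 in ≈ 0.041 in
P − Ia = 11.340 − 0.041 = 27683/2450 ≈ 11.299 in (> 0, runoff occurs)
Q: (27683/2450)² ÷ (28183/2450) = 766348489/69048350 in (≈ 11.099 in)

Q = 766348489/69048350 in ≈ 11.099 in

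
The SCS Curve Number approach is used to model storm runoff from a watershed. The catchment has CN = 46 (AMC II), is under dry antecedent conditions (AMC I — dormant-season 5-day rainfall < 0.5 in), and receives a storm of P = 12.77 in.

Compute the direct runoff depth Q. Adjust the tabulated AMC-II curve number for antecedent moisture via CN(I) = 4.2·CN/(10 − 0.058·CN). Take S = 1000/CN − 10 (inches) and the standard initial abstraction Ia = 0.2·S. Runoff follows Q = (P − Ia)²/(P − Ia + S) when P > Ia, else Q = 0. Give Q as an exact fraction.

Q = 13362666409/9106111700 in ≈ 1.467 in

Dry (AMC I): CN(I) = 4.2·46/(10 − 0.058·46) = (966/5)/(1833/250) = 16100/611 ≈ 26.350
S = 1000/(16100/611) − 10 = 4500/161 in ≈ 27.950 in
Ia = 0.2S: 0.2·27.950 = 5.590 in (exactly 900/161)
Since P=12.770 > Ia=5.590: effective rainfall P−Ia = 115597/16100 in
Runoff Q = (P−Ia)²/(P−Ia+S) = (7.180)²/(7.180+27.950) = 13362666409/9106111700 ≈ 1.467 in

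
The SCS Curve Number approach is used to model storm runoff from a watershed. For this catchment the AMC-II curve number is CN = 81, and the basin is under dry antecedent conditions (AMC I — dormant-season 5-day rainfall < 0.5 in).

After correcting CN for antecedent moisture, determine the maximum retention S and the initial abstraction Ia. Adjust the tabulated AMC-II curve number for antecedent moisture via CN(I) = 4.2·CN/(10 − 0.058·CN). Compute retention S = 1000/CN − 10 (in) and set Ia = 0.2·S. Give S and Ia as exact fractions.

S = 9500/1701 in ≈ 5.585 in; Ia = 1900/1701 in ≈ 1.117 in

Dry (AMC I): CN(I) = 4.2·81/(10 − 0.058·81) = (1701/5)/(2651/500) = 170100/2651 ≈ 64.164
Max retention: S = 1000/(170100/2651) − 10 = 9500/1701 in (≈ 5.585 in)
Ia = 0.2S: 0.2·5.585 = 1.117 in (exactly 1900/1701)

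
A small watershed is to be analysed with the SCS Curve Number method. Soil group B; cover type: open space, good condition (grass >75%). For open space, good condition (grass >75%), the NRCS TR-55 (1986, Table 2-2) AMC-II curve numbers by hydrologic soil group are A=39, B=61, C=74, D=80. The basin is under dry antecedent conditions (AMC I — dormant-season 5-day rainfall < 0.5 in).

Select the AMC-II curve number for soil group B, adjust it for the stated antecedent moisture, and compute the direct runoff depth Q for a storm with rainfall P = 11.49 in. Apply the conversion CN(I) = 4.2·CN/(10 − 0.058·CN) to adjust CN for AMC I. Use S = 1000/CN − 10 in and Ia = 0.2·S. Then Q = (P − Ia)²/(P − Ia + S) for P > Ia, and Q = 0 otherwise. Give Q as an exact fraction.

NRCS table: open space, good condition (grass >75%), soil group B → CN(II) = 61
Dry (AMC I): CN(I) = 4.2·61/(10 − 0.058·61) = (1281/5)/(3231/500) = 42700/1077 ≈ 39.647
S = 1000/(42700/1077) − 10 = 6500/427 in ≈ 15.222 in
Ia = 0.2·(6500/427) = 1300/427 in ≈ 3.044 in
Excess rainfall: 11.490 − 3.044 = 8.446 in; P > Ia so Q > 0
Q = (360623/42700)²/((360623/42700) + 6500/427) = (130048948129/1823290000)/(1010623/42700) = 130048948129/43153602100 in ≈ 3.014 in

Q = 130048948129/43153602100 in ≈ 3.014 in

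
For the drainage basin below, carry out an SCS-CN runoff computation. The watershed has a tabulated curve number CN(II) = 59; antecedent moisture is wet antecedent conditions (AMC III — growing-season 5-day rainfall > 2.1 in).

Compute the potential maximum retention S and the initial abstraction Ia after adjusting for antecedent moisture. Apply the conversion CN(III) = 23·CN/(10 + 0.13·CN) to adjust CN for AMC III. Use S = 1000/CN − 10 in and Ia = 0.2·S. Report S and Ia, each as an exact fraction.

S = 4100/1357 in ≈ 3.021 in; Ia = 820/1357 in ≈ 0.604 in

Wet (AMC III): CN(III) = 23·59/(10 + 0.13·59) = 1357/(1767/100) = 135700/1767 ≈ 76.797
Max retention: S = 1000/(135700/1767) − 10 = 4100/1357 in (≈ 3.021 in)
Ia = 0.2·(4100/1357) = 820/1357 in ≈ 0.604 in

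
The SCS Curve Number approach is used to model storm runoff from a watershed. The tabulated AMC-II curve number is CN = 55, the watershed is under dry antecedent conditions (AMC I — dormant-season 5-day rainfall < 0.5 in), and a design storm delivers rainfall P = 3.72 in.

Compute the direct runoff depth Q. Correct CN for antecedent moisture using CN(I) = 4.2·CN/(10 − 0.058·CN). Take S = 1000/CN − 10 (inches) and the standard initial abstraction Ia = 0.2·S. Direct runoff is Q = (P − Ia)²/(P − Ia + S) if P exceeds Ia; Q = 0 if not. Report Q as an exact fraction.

Q = 0 in ≈ 0.000 in

Adjust CN=55 to AMC I: 4.2·55/(10 − 0.058·55) → 231 ÷ (681/100) = 7700/227 ≈ 33.921
Retention S: 1000/CN − 10 with CN=33.921 → S = 1500/77 ≈ 19.481 in
Ia = 0.2·(1500/77) = 300/77 in ≈ 3.896 in
P = 3.720 ≤ Ia = 3.896 in: entire storm abstracted, Q = 0.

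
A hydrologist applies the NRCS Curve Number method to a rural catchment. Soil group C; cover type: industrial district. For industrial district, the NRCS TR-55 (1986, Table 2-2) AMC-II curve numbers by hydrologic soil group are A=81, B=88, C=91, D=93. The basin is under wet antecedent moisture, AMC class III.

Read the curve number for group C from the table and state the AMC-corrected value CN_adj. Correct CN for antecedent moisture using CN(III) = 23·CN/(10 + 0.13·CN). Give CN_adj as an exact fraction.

NRCS table: industrial district, soil group C → CN(II) = 91
Adjust CN=91 to AMC III: 23·91/(10 + 0.13·91) → 2093 ÷ (2183/100) = 209300/2183 ≈ 95.877

CN_adj = 209300/2183 ≈ 95.877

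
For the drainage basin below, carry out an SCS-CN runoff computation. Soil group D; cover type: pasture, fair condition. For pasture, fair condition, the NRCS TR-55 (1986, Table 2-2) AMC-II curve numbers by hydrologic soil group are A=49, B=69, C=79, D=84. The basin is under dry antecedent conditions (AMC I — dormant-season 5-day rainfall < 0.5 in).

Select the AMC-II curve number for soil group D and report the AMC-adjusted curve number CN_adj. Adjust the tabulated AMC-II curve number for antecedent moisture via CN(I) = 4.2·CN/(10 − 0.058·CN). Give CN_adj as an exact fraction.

NRCS table: pasture, fair condition, soil group D → CN(II) = 84
Adjust CN=84 to AMC I: 4.2·84/(10 − 0.058·84) → (1764/5) ÷ (641/125) = 44100/641 ≈ 68.799

CN_adj = 44100/641 ≈ 68.799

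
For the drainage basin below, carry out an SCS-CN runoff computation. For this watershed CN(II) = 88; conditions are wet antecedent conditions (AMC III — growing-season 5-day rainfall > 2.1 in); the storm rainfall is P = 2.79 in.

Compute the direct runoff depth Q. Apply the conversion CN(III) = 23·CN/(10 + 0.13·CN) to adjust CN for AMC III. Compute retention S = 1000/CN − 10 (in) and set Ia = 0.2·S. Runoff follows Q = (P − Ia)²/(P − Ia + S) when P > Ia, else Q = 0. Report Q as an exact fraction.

Adjust CN=88 to AMC III: 23·88/(10 + 0.13·88) → 2024 ÷ (536/25) = 6325/67 ≈ 94.403
Max retention: S = 1000/(6325/67) − 10 = 150/253 in (≈ 0.593 in)
Ia = 0.2·(150/253) = 30/253 in ≈ 0.119 in
P − Ia = 2.790 − 0.119 = 67587/25300 ≈ 2.671 in (> 0, runoff occurs)
Q: (67587/25300)² ÷ (82587/25300) = 1522667523/696483700 in (≈ 2.186 in)

Q = 1522667523/696483700 in ≈ 2.186 in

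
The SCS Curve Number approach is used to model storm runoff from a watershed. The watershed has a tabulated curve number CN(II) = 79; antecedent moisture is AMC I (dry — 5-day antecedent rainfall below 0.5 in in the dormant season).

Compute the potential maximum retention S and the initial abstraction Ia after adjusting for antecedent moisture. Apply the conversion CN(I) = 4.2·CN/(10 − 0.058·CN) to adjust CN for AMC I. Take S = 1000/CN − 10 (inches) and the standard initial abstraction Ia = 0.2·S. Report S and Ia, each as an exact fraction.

S = 500/79 in ≈ 6.329 in; Ia = 100/79 in ≈ 1.266 in

CN(I) from CN(II)=79: (4.2·79)/(10 − 0.058·79) = 7900/129 ≈ 61.240
Max retention: S = 1000/(7900/129) − 10 = 500/79 in (≈ 6.329 in)
Initial abstraction Ia = S/5 = (500/79)/5 = 100/79 ≈ 1.266 in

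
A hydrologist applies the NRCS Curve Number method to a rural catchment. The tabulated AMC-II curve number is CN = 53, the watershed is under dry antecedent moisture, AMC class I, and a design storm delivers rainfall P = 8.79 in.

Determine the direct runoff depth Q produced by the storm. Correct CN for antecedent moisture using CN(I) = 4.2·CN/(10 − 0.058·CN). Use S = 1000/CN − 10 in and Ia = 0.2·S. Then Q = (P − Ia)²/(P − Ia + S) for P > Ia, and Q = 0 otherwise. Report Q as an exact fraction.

Q = 258396338929/318131795100 in ≈ 0.812 in

Adjust CN=53 to AMC I: 4.2·53/(10 − 0.058·53) → (1113/5) ÷ (3463/500) = 111300/3463 ≈ 32.140
Retention S: 1000/CN − 10 with CN=32.140 → S = 23500/1113 ≈ 21.114 in
Ia = 0.2S: 0.2·21.114 = 4.223 in (exactly 4700/1113)
Since P=8.790 > Ia=4.223: effective rainfall P−Ia = 508327/111300 in
Runoff Q = (P−Ia)²/(P−Ia+S) = (4.567)²/(4.567+21.114) = 258396338929/318131795100 ≈ 0.812 in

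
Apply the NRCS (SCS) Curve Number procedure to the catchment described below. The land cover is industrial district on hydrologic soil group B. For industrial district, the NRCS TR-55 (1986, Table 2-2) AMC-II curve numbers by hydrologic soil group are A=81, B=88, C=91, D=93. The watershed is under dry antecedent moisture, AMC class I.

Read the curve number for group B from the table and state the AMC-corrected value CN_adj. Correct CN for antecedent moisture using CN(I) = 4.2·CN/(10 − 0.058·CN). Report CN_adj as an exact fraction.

CN_adj = 3850/51 ≈ 75.490

NRCS table: industrial district, soil group B → CN(II) = 88
Dry (AMC I): CN(I) = 4.2·88/(10 − 0.058·88) = (1848/5)/(612/125) = 3850/51 ≈ 75.490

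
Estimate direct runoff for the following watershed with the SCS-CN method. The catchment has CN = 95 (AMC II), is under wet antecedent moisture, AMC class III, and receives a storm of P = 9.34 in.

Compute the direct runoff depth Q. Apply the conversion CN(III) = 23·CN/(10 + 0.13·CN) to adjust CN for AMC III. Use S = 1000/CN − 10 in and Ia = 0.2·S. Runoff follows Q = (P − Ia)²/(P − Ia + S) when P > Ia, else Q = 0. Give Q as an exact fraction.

Q = 41241080241/4546526150 in ≈ 9.071 in

CN(III) from CN(II)=95: (23·95)/(10 + 0.13·95) = 43700/447 ≈ 97.763
S = 1000/(43700/447) − 10 = 100/437 in ≈ 0.229 in
Ia = 0.2S: 0.2·0.229 = 0.046 in (exactly 20/437)
Excess rainfall: 9.340 − 0.046 = 9.294 in; P > Ia so Q > 0
Q: (203079/21850)² ÷ (208079/21850) = 41241080241/4546526150 in (≈ 9.071 in)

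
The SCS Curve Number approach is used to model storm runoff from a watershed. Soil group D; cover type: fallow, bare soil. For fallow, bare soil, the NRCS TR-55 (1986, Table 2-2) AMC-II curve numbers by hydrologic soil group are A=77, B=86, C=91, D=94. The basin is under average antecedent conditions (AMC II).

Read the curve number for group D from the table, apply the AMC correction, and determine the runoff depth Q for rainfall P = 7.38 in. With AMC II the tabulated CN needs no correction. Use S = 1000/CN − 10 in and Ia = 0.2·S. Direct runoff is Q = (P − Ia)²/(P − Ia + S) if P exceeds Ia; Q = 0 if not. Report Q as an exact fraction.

Q = 96821283/14525350 in ≈ 6.666 in

NRCS table: fallow, bare soil, soil group D → CN(II) = 94
AMC II — tabulated CN = 94 applies directly.
Retention S: 1000/CN − 10 with CN=94.000 → S = 30/47 ≈ 0.638 in
Ia = 0.2S: 0.2·0.638 = 0.128 in (exactly 6/47)
Since P=7.380 > Ia=0.128: effective rainfall P−Ia = 17043/2350 in
Q = (17043/2350)²/((17043/2350) + 30/47) = (290463849/5522500)/(18543/2350) = 96821283/14525350 in ≈ 6.666 in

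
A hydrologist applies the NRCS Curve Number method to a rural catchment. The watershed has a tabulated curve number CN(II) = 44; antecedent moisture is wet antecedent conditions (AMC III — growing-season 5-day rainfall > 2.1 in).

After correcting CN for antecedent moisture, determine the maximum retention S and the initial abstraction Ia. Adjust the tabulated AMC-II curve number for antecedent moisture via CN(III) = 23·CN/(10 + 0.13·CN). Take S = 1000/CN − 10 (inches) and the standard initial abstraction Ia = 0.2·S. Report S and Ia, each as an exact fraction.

S = 1400/253 in ≈ 5.534 in; Ia = 280/253 in ≈ 1.107 in

CN(III) from CN(II)=44: (23·44)/(10 + 0.13·44) = 25300/393 ≈ 64.377
Retention S: 1000/CN − 10 with CN=64.377 → S = 1400/253 ≈ 5.534 in
Ia = 0.2S: 0.2·5.534 = 1.107 in (exactly 280/253)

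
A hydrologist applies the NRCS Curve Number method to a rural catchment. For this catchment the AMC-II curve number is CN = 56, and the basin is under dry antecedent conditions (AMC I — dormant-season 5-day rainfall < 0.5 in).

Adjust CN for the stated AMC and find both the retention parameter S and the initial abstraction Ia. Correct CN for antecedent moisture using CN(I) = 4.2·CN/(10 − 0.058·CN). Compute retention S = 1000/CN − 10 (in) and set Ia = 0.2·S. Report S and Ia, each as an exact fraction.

Dry (AMC I): CN(I) = 4.2·56/(10 − 0.058·56) = (1176/5)/(844/125) = 7350/211 ≈ 34.834
S = 1000/(7350/211) − 10 = 2750/147 in ≈ 18.707 in
Ia = 0.2·(2750/147) = 550/147 in ≈ 3.741 in

S = 2750/147 in ≈ 18.707 in; Ia = 550/147 in ≈ 3.741 in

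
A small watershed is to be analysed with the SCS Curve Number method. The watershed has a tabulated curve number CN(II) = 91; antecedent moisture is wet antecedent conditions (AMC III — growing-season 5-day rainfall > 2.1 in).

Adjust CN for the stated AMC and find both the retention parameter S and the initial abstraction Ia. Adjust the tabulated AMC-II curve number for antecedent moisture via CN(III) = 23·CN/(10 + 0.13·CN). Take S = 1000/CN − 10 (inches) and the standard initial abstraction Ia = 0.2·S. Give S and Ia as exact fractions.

Wet (AMC III): CN(III) = 23·91/(10 + 0.13·91) = 2093/(2183/100) = 209300/2183 ≈ 95.877
S = 1000/(209300/2183) − 10 = 900/2093 in ≈ 0.430 in
Initial abstraction Ia = S/5 = (900/2093)/5 = 180/2093 ≈ 0.086 in

S = 900/2093 in ≈ 0.430 in; Ia = 180/2093 in ≈ 0.086 in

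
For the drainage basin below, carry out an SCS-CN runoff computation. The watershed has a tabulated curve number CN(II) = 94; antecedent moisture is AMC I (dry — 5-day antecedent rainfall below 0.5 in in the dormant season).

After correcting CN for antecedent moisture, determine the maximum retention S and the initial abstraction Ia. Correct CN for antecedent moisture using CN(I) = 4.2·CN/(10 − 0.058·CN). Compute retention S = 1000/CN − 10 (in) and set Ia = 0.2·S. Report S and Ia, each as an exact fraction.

CN(I) from CN(II)=94: (4.2·94)/(10 − 0.058·94) = 32900/379 ≈ 86.807
S = 1000/(32900/379) − 10 = 500/329 in ≈ 1.520 in
Ia = 0.2S: 0.2·1.520 = 0.304 in (exactly 100/329)

S = 500/329 in ≈ 1.520 in; Ia = 100/329 in ≈ 0.304 in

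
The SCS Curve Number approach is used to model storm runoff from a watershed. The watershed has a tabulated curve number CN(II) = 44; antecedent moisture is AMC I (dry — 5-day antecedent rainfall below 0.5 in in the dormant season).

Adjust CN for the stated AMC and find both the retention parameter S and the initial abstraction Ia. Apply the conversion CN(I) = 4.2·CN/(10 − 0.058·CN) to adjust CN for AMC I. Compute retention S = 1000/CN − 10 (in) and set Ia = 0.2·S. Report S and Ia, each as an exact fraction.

S = 1000/33 in ≈ 30.303 in; Ia = 200/33 in ≈ 6.061 in

CN(I) from CN(II)=44: (4.2·44)/(10 − 0.058·44) = 3300/133 ≈ 24.812
S = 1000/(3300/133) − 10 = 1000/33 in ≈ 30.303 in
Initial abstraction Ia = S/5 = (1000/33)/5 = 200/33 ≈ 6.061 in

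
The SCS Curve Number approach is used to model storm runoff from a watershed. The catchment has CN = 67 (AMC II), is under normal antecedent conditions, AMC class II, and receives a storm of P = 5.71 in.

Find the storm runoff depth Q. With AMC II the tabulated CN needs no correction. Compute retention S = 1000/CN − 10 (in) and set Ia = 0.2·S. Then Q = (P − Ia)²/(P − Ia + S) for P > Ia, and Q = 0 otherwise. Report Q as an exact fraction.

Average conditions: CN = 67 (no AMC adjustment).
Retention S: 1000/CN − 10 with CN=67.000 → S = 330/67 ≈ 4.925 in
Ia = 0.2S: 0.2·4.925 = 0.985 in (exactly 66/67)
Excess rainfall: 5.710 − 0.985 = 4.725 in; P > Ia so Q > 0
Q = (31657/6700)²/((31657/6700) + 330/67) = (1002165649/44890000)/(64657/6700) = 1002165649/433201900 in ≈ 2.313 in

Q = 1002165649/433201900 in ≈ 2.313 in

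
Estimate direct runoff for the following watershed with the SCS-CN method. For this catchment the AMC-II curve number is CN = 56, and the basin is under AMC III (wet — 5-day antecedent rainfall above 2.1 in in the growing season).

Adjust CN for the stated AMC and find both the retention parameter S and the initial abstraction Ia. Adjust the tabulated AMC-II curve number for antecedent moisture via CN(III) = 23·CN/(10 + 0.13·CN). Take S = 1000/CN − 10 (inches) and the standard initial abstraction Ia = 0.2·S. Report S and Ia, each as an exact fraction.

S = 550/161 in ≈ 3.416 in; Ia = 110/161 in ≈ 0.683 in

Wet (AMC III): CN(III) = 23·56/(10 + 0.13·56) = 1288/(432/25) = 4025/54 ≈ 74.537
S = 1000/(4025/54) − 10 = 550/161 in ≈ 3.416 in
Initial abstraction Ia = S/5 = (550/161)/5 = 110/161 ≈ 0.683 in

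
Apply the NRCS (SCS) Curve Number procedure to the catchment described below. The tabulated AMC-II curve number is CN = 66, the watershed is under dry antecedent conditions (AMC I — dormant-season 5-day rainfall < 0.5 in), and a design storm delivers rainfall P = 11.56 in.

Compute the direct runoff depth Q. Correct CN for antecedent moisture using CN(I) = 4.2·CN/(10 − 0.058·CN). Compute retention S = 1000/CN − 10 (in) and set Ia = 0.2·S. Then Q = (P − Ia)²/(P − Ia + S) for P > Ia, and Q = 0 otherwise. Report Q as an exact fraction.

CN(I) from CN(II)=66: (4.2·66)/(10 − 0.058·66) = 69300/1543 ≈ 44.913
S = 1000/(69300/1543) − 10 = 8500/693 in ≈ 12.266 in
Ia = 0.2S: 0.2·12.266 = 2.453 in (exactly 1700/693)
Since P=11.560 > Ia=2.453: effective rainfall P−Ia = 157777/17325 in
Q = (157777/17325)²/((157777/17325) + 8500/693) = (24893581729/300155625)/(370277/17325) = 1464328337/377355825 in ≈ 3.880 in

Q = 1464328337/377355825 in ≈ 3.880 in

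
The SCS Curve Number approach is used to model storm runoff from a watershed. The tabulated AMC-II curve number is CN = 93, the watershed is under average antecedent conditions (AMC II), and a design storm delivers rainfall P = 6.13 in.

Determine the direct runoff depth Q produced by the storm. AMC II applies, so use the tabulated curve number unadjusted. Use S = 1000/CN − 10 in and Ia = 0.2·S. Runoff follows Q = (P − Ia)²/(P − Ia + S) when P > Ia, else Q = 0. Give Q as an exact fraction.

AMC II — tabulated CN = 93 applies directly.
Max retention: S = 1000/93 − 10 = 70/93 in (≈ 0.753 in)
Ia = 0.2S: 0.2·0.753 = 0.151 in (exactly 14/93)
Excess rainfall: 6.130 − 0.151 = 5.979 in; P > Ia so Q > 0
Runoff Q = (P−Ia)²/(P−Ia+S) = (5.979)²/(5.979+0.753) = 3092360881/582263700 ≈ 5.311 in

Q = 3092360881/582263700 in ≈ 5.311 in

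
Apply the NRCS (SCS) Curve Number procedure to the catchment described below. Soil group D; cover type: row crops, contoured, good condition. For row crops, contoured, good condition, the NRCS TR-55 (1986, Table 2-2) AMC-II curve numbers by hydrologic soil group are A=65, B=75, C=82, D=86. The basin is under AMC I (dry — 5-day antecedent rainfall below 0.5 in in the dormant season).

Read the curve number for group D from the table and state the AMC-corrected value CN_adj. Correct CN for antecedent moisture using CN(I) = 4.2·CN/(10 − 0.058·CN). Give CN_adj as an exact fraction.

NRCS table: row crops, contoured, good condition, soil group D → CN(II) = 86
CN(I) from CN(II)=86: (4.2·86)/(10 − 0.058·86) = 12900/179 ≈ 72.067

CN_adj = 12900/179 ≈ 72.067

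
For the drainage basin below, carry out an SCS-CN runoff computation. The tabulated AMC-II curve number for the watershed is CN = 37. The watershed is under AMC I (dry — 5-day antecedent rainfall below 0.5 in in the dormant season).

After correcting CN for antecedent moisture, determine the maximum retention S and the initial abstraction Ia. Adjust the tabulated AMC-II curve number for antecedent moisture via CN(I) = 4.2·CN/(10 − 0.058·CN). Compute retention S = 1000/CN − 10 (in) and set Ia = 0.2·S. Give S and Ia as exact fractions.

S = 1500/37 in ≈ 40.541 in; Ia = 300/37 in ≈ 8.108 in

CN(I) from CN(II)=37: (4.2·37)/(10 − 0.058·37) = 3700/187 ≈ 19.786
Retention S: 1000/CN − 10 with CN=19.786 → S = 1500/37 ≈ 40.541 in
Ia = 0.2·(1500/37) = 300/37 in ≈ 8.108 in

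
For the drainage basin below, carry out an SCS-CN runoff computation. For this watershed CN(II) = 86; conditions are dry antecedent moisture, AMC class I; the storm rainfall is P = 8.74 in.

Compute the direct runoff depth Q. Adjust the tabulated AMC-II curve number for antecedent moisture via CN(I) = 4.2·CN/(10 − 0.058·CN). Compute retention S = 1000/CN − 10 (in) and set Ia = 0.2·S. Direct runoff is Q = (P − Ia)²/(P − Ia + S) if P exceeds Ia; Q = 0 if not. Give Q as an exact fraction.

Q = 2639185129/492605850 in ≈ 5.358 in

Dry (AMC I): CN(I) = 4.2·86/(10 − 0.058·86) = (1806/5)/(1253/250) = 12900/179 ≈ 72.067
Retention S: 1000/CN − 10 with CN=72.067 → S = 500/129 ≈ 3.876 in
Ia = 0.2·(500/129) = 100/129 in ≈ 0.775 in
Since P=8.740 > Ia=0.775: effective rainfall P−Ia = 51373/6450 in
Q = (51373/6450)²/((51373/6450) + 500/129) = (2639185129/41602500)/(76373/6450) = 2639185129/492605850 in ≈ 5.358 in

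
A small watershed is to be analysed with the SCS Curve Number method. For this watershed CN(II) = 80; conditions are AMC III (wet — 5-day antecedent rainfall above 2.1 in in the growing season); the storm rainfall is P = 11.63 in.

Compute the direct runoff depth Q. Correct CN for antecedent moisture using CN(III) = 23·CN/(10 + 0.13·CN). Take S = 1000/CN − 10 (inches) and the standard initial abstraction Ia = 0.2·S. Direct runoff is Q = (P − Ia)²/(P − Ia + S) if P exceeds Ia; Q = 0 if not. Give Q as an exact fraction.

Wet (AMC III): CN(III) = 23·80/(10 + 0.13·80) = 1840/(102/5) = 4600/51 ≈ 90.196
Max retention: S = 1000/(4600/51) − 10 = 25/23 in (≈ 1.087 in)
Initial abstraction Ia = S/5 = (25/23)/5 = 5/23 ≈ 0.217 in
P − Ia = 11.630 − 0.217 = 26249/2300 ≈ 11.413 in (> 0, runoff occurs)
Runoff Q = (P−Ia)²/(P−Ia+S) = (11.413)²/(11.413+1.087) = 689010001/66122700 ≈ 10.420 in

Q = 689010001/66122700 in ≈ 10.420 in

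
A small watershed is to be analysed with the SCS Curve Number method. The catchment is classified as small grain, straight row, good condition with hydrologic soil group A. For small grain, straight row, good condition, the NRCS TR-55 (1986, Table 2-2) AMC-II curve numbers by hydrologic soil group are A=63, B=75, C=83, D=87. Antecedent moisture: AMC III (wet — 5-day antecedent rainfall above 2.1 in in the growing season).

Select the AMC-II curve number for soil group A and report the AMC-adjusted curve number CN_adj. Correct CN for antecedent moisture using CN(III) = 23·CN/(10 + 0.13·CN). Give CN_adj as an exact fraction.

CN_adj = 144900/1819 ≈ 79.659

NRCS table: small grain, straight row, good condition, soil group A → CN(II) = 63
CN(III) from CN(II)=63: (23·63)/(10 + 0.13·63) = 144900/1819 ≈ 79.659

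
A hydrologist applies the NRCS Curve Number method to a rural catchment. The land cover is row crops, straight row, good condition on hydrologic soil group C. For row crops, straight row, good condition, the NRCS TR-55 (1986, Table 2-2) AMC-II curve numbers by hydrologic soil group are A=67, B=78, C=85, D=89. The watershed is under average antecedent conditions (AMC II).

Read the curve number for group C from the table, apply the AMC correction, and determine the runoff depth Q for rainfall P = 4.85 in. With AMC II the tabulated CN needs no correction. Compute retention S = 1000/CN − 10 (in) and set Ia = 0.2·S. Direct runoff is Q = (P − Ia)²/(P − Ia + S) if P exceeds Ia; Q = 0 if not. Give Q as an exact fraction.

NRCS table: row crops, straight row, good condition, soil group C → CN(II) = 85
AMC II — tabulated CN = 85 applies directly.
Retention S: 1000/CN − 10 with CN=85.000 → S = 30/17 ≈ 1.765 in
Ia = 0.2·(30/17) = 6/17 in ≈ 0.353 in
Since P=4.850 > Ia=0.353: effective rainfall P−Ia = 1529/340 in
Q: (1529/340)² ÷ (2129/340) = 2337841/723860 in (≈ 3.230 in)

Q = 2337841/723860 in ≈ 3.230 in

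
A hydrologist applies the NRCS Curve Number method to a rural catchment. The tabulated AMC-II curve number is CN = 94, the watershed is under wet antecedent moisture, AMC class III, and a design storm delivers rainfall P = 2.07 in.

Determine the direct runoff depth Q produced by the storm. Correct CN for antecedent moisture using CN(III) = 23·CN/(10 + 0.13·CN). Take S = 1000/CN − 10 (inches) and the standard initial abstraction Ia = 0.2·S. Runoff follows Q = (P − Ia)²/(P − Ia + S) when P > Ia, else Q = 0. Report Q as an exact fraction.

Q = 15807488763/8927870900 in ≈ 1.771 in

Adjust CN=94 to AMC III: 23·94/(10 + 0.13·94) → 2162 ÷ (1111/50) = 108100/1111 ≈ 97.300
Retention S: 1000/CN − 10 with CN=97.300 → S = 300/1081 ≈ 0.278 in
Ia = 0.2·(300/1081) = 60/1081 in ≈ 0.056 in
Excess rainfall: 2.070 − 0.056 = 2.014 in; P > Ia so Q > 0
Runoff Q = (P−Ia)²/(P−Ia+S) = (2.014)²/(2.014+0.278) = 15807488763/8927870900 ≈ 1.771 in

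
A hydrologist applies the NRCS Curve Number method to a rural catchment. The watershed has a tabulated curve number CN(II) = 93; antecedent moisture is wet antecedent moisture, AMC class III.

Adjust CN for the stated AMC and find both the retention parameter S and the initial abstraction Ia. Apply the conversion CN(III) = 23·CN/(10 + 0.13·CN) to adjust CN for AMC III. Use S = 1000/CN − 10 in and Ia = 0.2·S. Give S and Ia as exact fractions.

Wet (AMC III): CN(III) = 23·93/(10 + 0.13·93) = 2139/(2209/100) = 213900/2209 ≈ 96.831
Retention S: 1000/CN − 10 with CN=96.831 → S = 700/2139 ≈ 0.327 in
Ia = 0.2·(700/2139) = 140/2139 in ≈ 0.065 in

S = 700/2139 in ≈ 0.327 in; Ia = 140/2139 in ≈ 0.065 in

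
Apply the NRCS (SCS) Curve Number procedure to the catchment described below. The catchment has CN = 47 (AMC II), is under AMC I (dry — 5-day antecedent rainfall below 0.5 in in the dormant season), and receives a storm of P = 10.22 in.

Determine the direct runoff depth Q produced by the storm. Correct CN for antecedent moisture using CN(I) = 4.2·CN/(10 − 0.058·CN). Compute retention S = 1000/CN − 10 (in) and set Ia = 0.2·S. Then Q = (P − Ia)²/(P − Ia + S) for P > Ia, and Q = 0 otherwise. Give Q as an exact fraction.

Q = 57291773449/77201017950 in ≈ 0.742 in

Adjust CN=47 to AMC I: 4.2·47/(10 − 0.058·47) → (987/5) ÷ (3637/500) = 98700/3637 ≈ 27.138
Max retention: S = 1000/(98700/3637) − 10 = 26500/987 in (≈ 26.849 in)
Ia = 0.2S: 0.2·26.849 = 5.370 in (exactly 5300/987)
Since P=10.220 > Ia=5.370: effective rainfall P−Ia = 239357/49350 in
Q: (239357/49350)² ÷ (1564357/49350) = 57291773449/77201017950 in (≈ 0.742 in)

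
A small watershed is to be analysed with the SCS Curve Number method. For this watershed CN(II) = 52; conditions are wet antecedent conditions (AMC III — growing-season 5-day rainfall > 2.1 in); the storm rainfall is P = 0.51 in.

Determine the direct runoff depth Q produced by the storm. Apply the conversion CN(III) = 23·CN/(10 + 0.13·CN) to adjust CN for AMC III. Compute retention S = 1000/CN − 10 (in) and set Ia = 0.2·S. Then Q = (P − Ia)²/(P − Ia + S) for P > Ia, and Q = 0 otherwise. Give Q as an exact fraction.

Wet (AMC III): CN(III) = 23·52/(10 + 0.13·52) = 1196/(419/25) = 29900/419 ≈ 71.360
Retention S: 1000/CN − 10 with CN=71.360 → S = 1200/299 ≈ 4.013 in
Ia = 0.2S: 0.2·4.013 = 0.803 in (exactly 240/299)
P = 0.510 ≤ Ia = 0.803 in: entire storm abstracted, Q = 0.

Q = 0 in ≈ 0.000 in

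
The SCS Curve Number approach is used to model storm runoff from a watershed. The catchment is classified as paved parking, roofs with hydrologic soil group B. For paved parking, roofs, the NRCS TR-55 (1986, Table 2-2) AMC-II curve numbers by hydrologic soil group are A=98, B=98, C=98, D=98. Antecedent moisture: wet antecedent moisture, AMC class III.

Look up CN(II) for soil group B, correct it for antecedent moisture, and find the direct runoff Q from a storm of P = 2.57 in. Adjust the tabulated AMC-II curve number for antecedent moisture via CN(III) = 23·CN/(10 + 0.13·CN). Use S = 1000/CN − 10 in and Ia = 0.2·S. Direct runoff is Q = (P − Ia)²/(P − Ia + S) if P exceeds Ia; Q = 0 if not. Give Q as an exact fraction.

NRCS table: paved parking, roofs, soil group B → CN(II) = 98
CN(III) from CN(II)=98: (23·98)/(10 + 0.13·98) = 112700/1137 ≈ 99.120
Retention S: 1000/CN − 10 with CN=99.120 → S = 100/1127 ≈ 0.089 in
Ia = 0.2·(100/1127) = 20/1127 in ≈ 0.018 in
P − Ia = 2.570 − 0.018 = 287639/112700 ≈ 2.552 in (> 0, runoff occurs)
Q = (287639/112700)²/((287639/112700) + 100/1127) = (82736194321/12701290000)/(297639/112700) = 82736194321/33543915300 in ≈ 2.467 in

Q = 82736194321/33543915300 in ≈ 2.467 in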